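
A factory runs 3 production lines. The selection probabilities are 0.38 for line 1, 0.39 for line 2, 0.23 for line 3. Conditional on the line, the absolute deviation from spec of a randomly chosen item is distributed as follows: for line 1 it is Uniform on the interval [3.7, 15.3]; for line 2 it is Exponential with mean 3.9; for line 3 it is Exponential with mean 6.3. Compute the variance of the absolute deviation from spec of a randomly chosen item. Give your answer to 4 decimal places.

Per component, 1: μ=9.5, E[X²]=101.463; 2: μ=3.9, E[X²]=30.42; 3: μ=6.3, E[X²]=79.38.
E[X] = 0.38·9.5 + 0.39·3.9 + 0.23·6.3 = 6.58.
E[X²] = 0.38·101.463 + 0.39·30.42 + 0.23·79.38 = 68.6773.
Var(X) = E[X²] − (E[X])² = 68.6773 − 43.2964 = 25.3809.

25.3809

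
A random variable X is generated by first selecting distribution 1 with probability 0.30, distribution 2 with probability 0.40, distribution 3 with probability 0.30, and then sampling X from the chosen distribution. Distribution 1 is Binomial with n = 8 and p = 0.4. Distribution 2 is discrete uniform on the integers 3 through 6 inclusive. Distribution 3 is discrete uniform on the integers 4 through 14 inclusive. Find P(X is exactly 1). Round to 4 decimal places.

Conditional on each component, P(X = 1): 1: 0.0895795; 2: 0; 3: 0.
By total probability, P(X = 1) = 0.3·0.0895795 + 0.4·0 + 0.3·0 = 0.0268739.

0.0269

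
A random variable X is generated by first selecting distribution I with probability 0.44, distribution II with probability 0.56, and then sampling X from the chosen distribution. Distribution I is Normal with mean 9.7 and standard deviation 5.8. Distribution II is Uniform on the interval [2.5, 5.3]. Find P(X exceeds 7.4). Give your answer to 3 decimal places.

0.288

Conditional on each component, P(X > 7.4): I: 0.654151; II: 0.
By total probability, P(X > 7.4) = 0.44·0.654151 + 0.56·0 = 0.287826.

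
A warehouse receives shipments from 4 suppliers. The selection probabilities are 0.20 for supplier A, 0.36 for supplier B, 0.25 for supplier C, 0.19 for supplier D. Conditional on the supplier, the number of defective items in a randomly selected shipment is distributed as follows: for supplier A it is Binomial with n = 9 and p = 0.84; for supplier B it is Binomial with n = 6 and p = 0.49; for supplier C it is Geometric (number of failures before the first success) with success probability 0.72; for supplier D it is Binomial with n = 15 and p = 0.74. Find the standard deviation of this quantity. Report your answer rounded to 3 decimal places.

Per component, A: μ=7.56, E[X²]=58.3632; B: μ=2.94, E[X²]=10.143; C: μ=0.388889, E[X²]=0.691358; D: μ=11.1, E[X²]=126.096.
E[X] = 0.2·7.56 + 0.36·2.94 + 0.25·0.388889 + 0.19·11.1 = 4.77662.
E[X²] = 0.2·58.3632 + 0.36·10.143 + 0.25·0.691358 + 0.19·126.096 = 39.4552.
Var(X) = E[X²] − (E[X])² = 39.4552 − 22.8161 = 16.6391.
SD(X) = √16.6391 = 4.0791.

4.079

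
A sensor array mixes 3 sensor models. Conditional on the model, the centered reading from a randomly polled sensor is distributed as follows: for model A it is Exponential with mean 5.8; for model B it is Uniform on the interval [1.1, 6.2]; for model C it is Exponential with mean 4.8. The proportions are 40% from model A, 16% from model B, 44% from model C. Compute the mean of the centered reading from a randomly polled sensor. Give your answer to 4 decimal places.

5.0160

Component means — A: 5.8; B: 3.65; C: 4.8.
E[X] = 0.4·5.8 + 0.16·3.65 + 0.44·4.8 = 5.016.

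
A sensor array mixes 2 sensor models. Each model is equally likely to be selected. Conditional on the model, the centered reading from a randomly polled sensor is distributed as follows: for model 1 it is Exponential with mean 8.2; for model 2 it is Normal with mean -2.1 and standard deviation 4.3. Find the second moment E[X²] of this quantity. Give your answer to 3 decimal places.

For each component E[X²] = Var + (mean)², giving 1: 134.48; 2: 22.9.
Overall E[X²] = 0.5·134.48 + 0.5·22.9 = 78.69.

78.690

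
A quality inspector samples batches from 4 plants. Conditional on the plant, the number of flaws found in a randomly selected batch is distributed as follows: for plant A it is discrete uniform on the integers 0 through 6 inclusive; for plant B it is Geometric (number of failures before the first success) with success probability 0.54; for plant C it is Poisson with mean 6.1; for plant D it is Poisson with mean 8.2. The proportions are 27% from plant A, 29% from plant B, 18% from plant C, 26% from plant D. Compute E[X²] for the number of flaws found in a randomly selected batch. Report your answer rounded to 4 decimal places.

31.5881

For each component E[X²] = Var + (mean)², giving A: 13; B: 2.30316; C: 43.31; D: 75.44.
Overall E[X²] = 0.27·13 + 0.29·2.30316 + 0.18·43.31 + 0.26·75.44 = 31.5881.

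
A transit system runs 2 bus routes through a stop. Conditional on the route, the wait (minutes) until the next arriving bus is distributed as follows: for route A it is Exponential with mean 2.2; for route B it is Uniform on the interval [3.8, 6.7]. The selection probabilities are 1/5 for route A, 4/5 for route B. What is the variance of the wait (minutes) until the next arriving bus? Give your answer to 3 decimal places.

Per component, A: μ=2.2, E[X²]=9.68; B: μ=5.25, E[X²]=28.2633.
E[X] = 0.2·2.2 + 0.8·5.25 = 4.64.
E[X²] = 0.2·9.68 + 0.8·28.2633 = 24.5467.
Var(X) = E[X²] − (E[X])² = 24.5467 − 21.5296 = 3.01707.

3.017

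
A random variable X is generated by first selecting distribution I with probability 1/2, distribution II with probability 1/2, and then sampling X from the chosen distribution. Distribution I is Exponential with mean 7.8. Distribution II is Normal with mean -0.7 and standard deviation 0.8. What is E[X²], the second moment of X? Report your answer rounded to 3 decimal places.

61.405

For each component E[X²] = Var + (mean)², giving I: 121.68; II: 1.13.
Overall E[X²] = 0.5·121.68 + 0.5·1.13 = 61.405.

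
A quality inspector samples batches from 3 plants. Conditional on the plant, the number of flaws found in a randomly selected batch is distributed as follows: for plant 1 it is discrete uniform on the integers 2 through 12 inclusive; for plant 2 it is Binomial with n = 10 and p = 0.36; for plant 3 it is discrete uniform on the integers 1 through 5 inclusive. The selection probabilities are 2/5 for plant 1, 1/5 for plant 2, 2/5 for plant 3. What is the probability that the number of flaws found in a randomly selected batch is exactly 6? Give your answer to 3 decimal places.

Conditional on each plant, P(X = 6): 1: 0.0909091; 2: 0.0766927; 3: 0.
By total probability, P(X = 6) = 0.4·0.0909091 + 0.2·0.0766927 + 0.4·0 = 0.0517022.

0.052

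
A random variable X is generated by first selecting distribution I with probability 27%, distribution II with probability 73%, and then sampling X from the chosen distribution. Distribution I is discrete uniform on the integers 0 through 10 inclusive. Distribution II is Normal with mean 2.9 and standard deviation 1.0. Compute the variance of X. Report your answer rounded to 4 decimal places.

Per component, I: μ=5, E[X²]=35; II: μ=2.9, E[X²]=9.41.
E[X] = 0.27·5 + 0.73·2.9 = 3.467.
E[X²] = 0.27·35 + 0.73·9.41 = 16.3193.
Var(X) = E[X²] − (E[X])² = 16.3193 − 12.0201 = 4.29921.

4.2992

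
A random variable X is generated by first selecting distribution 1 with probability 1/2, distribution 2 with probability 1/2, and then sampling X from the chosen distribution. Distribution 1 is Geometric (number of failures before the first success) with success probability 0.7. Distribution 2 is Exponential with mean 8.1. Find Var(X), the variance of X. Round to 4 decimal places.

Per component, 1: μ=0.428571, E[X²]=0.795918; 2: μ=8.1, E[X²]=131.22.
E[X] = 0.5·0.428571 + 0.5·8.1 = 4.26429.
E[X²] = 0.5·0.795918 + 0.5·131.22 = 66.008.
Var(X) = E[X²] − (E[X])² = 66.008 − 18.1841 = 47.8238.

47.8238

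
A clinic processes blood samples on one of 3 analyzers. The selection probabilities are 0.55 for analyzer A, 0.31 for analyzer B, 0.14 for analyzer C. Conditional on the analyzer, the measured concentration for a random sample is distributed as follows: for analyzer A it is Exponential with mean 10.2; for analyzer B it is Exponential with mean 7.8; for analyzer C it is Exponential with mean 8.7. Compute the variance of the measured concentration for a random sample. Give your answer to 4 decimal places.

Per component, A: μ=10.2, E[X²]=208.08; B: μ=7.8, E[X²]=121.68; C: μ=8.7, E[X²]=151.38.
E[X] = 0.55·10.2 + 0.31·7.8 + 0.14·8.7 = 9.246.
E[X²] = 0.55·208.08 + 0.31·121.68 + 0.14·151.38 = 173.358.
Var(X) = E[X²] − (E[X])² = 173.358 − 85.4885 = 87.8695.

87.8695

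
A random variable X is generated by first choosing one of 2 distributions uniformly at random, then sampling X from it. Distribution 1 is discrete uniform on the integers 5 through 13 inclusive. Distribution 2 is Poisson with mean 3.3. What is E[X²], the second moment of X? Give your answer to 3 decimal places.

50.928

For each component E[X²] = Var + (mean)², giving 1: 87.6667; 2: 14.19.
Overall E[X²] = 0.5·87.6667 + 0.5·14.19 = 50.9283.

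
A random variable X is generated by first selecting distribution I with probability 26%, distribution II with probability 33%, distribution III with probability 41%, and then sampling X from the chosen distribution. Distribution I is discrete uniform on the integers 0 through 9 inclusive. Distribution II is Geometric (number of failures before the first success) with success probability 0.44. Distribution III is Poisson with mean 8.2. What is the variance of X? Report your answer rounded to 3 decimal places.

Per component, I: μ=4.5, E[X²]=28.5; II: μ=1.27273, E[X²]=4.5124; III: μ=8.2, E[X²]=75.44.
E[X] = 0.26·4.5 + 0.33·1.27273 + 0.41·8.2 = 4.952.
E[X²] = 0.26·28.5 + 0.33·4.5124 + 0.41·75.44 = 39.8295.
Var(X) = E[X²] − (E[X])² = 39.8295 − 24.5223 = 15.3072.

15.307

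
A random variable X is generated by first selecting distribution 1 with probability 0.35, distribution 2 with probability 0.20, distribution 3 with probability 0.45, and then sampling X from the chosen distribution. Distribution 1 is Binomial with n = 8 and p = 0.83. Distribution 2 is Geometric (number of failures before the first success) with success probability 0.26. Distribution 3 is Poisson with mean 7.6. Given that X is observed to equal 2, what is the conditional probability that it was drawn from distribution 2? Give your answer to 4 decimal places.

Likelihoods P(X=2 | ·): 1: 0.000465594; 2: 0.142376; 3: 0.014453.
Posterior ∝ prior × likelihood. Numerator for 2: 0.2·0.142376 = 0.0284752.
Normalizing constant: 0.35·0.000465594 + 0.2·0.142376 + 0.45·0.014453 = 0.035142.
P(2 | observation) = 0.0284752 / 0.035142 = 0.810289.

0.8103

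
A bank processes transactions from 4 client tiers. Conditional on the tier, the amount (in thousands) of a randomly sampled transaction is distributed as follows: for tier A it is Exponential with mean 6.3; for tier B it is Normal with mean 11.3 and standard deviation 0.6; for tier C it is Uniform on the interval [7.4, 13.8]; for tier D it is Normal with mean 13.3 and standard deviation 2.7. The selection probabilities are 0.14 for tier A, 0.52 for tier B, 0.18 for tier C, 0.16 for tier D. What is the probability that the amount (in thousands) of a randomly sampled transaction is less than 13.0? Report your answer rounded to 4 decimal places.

Conditional on each tier, P(X < 13.0): A: 0.87299; B: 0.997697; C: 0.875; D: 0.455764.
By total probability, P(X < 13.0) = 0.14·0.87299 + 0.52·0.997697 + 0.18·0.875 + 0.16·0.455764 = 0.871443.

0.8714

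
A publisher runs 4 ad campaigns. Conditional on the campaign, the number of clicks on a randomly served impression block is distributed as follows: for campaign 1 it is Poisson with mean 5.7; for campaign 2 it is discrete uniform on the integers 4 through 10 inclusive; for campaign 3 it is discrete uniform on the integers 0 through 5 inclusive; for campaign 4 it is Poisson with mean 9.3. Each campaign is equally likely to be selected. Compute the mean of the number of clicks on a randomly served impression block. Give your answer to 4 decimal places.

Component means — 1: 5.7; 2: 7; 3: 2.5; 4: 9.3.
E[X] = 0.25·5.7 + 0.25·7 + 0.25·2.5 + 0.25·9.3 = 6.125.

6.1250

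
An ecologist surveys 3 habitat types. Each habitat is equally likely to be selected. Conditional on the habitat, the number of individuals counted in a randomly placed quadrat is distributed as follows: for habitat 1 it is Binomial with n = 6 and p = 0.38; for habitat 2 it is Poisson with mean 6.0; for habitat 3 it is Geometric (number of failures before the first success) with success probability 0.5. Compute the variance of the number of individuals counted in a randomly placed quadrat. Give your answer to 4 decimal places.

Per component, 1: μ=2.28, E[X²]=6.612; 2: μ=6, E[X²]=42; 3: μ=1, E[X²]=3.
E[X] = 0.333333·2.28 + 0.333333·6 + 0.333333·1 = 3.09333.
E[X²] = 0.333333·6.612 + 0.333333·42 + 0.333333·3 = 17.204.
Var(X) = E[X²] − (E[X])² = 17.204 − 9.56871 = 7.63529.

7.6353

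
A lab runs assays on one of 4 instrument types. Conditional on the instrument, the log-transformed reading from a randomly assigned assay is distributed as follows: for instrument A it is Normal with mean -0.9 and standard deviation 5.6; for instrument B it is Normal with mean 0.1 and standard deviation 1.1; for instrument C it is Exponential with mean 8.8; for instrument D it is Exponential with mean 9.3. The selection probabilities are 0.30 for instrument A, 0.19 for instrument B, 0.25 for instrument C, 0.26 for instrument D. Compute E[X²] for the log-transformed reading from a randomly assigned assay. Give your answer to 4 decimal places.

93.5776

For each component E[X²] = Var + (mean)², giving A: 32.17; B: 1.22; C: 154.88; D: 172.98.
Overall E[X²] = 0.3·32.17 + 0.19·1.22 + 0.25·154.88 + 0.26·172.98 = 93.5776.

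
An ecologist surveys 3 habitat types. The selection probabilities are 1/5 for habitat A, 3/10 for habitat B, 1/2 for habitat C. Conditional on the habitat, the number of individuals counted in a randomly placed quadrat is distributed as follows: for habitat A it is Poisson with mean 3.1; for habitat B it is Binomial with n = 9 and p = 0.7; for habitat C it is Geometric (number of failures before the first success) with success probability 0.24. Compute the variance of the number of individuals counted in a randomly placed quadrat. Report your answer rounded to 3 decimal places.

Per component, A: μ=3.1, E[X²]=12.71; B: μ=6.3, E[X²]=41.58; C: μ=3.16667, E[X²]=23.2222.
E[X] = 0.2·3.1 + 0.3·6.3 + 0.5·3.16667 = 4.09333.
E[X²] = 0.2·12.71 + 0.3·41.58 + 0.5·23.2222 = 26.6271.
Var(X) = E[X²] − (E[X])² = 26.6271 − 16.7554 = 9.87173.

9.872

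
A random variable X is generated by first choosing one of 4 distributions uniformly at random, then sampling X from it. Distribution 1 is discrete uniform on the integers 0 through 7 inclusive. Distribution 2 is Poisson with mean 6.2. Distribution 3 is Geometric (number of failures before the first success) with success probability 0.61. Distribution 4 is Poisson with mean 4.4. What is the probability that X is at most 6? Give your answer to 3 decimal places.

0.823

Conditional on each component, P(X ≤ 6): 1: 0.875; 2: 0.574213; 3: 0.998628; 4: 0.843645.
By total probability, P(X ≤ 6) = 0.25·0.875 + 0.25·0.574213 + 0.25·0.998628 + 0.25·0.843645 = 0.822872.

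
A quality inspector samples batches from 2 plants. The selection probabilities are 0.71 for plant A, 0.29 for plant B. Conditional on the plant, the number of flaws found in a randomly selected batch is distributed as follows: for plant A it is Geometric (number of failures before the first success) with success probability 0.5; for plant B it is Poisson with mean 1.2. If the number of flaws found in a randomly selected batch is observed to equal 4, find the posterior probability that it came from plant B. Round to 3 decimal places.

0.254

Likelihoods P(X=4 | ·): A: 0.03125; B: 0.0260232.
Posterior ∝ prior × likelihood. Numerator for B: 0.29·0.0260232 = 0.00754672.
Normalizing constant: 0.71·0.03125 + 0.29·0.0260232 = 0.0297342.
P(B | observation) = 0.00754672 / 0.0297342 = 0.253806.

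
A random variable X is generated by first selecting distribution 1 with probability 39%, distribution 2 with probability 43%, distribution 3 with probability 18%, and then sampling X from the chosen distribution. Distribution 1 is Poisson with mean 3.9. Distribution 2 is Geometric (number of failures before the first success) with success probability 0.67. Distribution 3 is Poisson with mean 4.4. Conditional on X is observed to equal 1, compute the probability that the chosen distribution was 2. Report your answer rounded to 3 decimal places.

Likelihoods P(X=1 | ·): 1: 0.0789435; 2: 0.2211; 3: 0.0540203.
Posterior ∝ prior × likelihood. Numerator for 2: 0.43·0.2211 = 0.095073.
Normalizing constant: 0.39·0.0789435 + 0.43·0.2211 + 0.18·0.0540203 = 0.135585.
P(2 | observation) = 0.095073 / 0.135585 = 0.701208.

0.701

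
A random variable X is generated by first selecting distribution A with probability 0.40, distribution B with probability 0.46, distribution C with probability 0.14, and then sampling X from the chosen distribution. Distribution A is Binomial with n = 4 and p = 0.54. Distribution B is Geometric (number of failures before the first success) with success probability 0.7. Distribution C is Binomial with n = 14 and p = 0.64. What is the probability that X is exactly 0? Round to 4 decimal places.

0.3399

Conditional on each component, P(X = 0): A: 0.0447746; B: 0.7; C: 6.14094e-07.
By total probability, P(X = 0) = 0.4·0.0447746 + 0.46·0.7 + 0.14·6.14094e-07 = 0.33991.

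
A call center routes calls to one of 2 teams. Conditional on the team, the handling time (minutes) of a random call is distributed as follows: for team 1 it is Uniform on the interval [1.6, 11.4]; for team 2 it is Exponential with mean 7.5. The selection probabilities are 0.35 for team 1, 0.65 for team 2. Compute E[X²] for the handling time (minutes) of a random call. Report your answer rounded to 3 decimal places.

90.714

For each component E[X²] = Var + (mean)², giving 1: 50.2533; 2: 112.5.
Overall E[X²] = 0.35·50.2533 + 0.65·112.5 = 90.7137.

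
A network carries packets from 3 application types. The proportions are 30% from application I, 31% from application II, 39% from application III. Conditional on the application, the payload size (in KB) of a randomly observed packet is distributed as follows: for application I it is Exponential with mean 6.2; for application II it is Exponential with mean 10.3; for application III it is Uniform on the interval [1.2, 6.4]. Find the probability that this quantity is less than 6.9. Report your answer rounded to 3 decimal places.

Conditional on each application, P(X < 6.9): I: 0.671396; II: 0.488242; III: 1.
By total probability, P(X < 6.9) = 0.3·0.671396 + 0.31·0.488242 + 0.39·1 = 0.742774.

0.743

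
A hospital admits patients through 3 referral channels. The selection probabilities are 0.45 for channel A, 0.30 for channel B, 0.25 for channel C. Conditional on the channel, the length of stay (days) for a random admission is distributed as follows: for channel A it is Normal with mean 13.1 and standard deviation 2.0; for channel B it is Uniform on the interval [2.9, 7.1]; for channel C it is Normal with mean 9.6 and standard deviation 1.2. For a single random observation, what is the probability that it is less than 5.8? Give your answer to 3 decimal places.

0.207

Conditional on each channel, P(X < 5.8): A: 0.00013112; B: 0.690476; C: 0.000770985.
By total probability, P(X < 5.8) = 0.45·0.00013112 + 0.3·0.690476 + 0.25·0.000770985 = 0.207395.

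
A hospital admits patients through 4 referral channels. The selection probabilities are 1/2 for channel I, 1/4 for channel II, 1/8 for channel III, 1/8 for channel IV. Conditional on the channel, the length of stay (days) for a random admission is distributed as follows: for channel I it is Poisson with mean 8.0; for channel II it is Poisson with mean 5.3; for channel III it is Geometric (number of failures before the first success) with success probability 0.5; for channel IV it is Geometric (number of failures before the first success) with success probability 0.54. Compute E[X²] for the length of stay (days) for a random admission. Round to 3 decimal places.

For each component E[X²] = Var + (mean)², giving I: 72; II: 33.39; III: 3; IV: 2.30316.
Overall E[X²] = 0.5·72 + 0.25·33.39 + 0.125·3 + 0.125·2.30316 = 45.0104.

45.010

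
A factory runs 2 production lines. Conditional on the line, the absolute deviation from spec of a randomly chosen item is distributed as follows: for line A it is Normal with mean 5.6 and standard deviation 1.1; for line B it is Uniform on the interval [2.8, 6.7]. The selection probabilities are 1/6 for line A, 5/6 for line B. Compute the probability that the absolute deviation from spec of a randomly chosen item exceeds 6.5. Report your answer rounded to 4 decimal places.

0.0772

Conditional on each line, P(X > 6.5): A: 0.206627; B: 0.0512821.
By total probability, P(X > 6.5) = 0.166667·0.206627 + 0.833333·0.0512821 = 0.0771728.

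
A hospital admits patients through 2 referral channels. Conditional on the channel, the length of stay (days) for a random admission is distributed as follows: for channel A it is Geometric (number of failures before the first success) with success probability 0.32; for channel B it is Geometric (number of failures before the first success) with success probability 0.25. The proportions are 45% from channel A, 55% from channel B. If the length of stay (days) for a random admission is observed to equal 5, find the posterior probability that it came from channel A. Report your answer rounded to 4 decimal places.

0.3909

Likelihoods P(X=5 | ·): A: 0.0465259; B: 0.0593262.
Posterior ∝ prior × likelihood. Numerator for A: 0.45·0.0465259 = 0.0209366.
Normalizing constant: 0.45·0.0465259 + 0.55·0.0593262 = 0.053566.
P(A | observation) = 0.0209366 / 0.053566 = 0.390857.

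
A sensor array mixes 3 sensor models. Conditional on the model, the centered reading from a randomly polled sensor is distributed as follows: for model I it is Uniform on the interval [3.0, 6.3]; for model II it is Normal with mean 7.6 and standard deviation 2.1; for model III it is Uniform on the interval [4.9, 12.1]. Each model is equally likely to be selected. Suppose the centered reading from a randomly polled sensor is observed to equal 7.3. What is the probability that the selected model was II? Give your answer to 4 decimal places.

Likelihoods f(7.3 | ·): I: 0; II: 0.188044; III: 0.138889.
Posterior ∝ prior × likelihood. Numerator for II: 0.333333·0.188044 = 0.0626813.
Normalizing constant: 0.333333·0 + 0.333333·0.188044 + 0.333333·0.138889 = 0.108978.
P(II | observation) = 0.0626813 / 0.108978 = 0.575176.

0.5752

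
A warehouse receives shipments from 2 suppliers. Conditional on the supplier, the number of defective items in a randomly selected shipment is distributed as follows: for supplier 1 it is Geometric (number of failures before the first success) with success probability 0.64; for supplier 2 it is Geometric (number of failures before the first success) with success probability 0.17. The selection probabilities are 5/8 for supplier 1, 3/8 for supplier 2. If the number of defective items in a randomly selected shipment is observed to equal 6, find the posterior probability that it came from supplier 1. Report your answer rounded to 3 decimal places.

0.040

Likelihoods P(X=6 | ·): 1: 0.00139314; 2: 0.0555799.
Posterior ∝ prior × likelihood. Numerator for 1: 0.625·0.00139314 = 0.000870713.
Normalizing constant: 0.625·0.00139314 + 0.375·0.0555799 = 0.0217132.
P(1 | observation) = 0.000870713 / 0.0217132 = 0.0401007.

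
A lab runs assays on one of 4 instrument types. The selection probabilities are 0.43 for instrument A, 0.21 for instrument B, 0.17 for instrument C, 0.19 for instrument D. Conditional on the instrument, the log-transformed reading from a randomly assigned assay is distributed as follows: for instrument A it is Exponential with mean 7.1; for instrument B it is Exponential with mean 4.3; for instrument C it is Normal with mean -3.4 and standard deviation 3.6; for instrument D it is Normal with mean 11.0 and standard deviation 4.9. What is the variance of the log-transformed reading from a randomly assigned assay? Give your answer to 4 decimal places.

52.9397

Per component, A: μ=7.1, E[X²]=100.82; B: μ=4.3, E[X²]=36.98; C: μ=-3.4, E[X²]=24.52; D: μ=11, E[X²]=145.01.
E[X] = 0.43·7.1 + 0.21·4.3 + 0.17·-3.4 + 0.19·11 = 5.468.
E[X²] = 0.43·100.82 + 0.21·36.98 + 0.17·24.52 + 0.19·145.01 = 82.8387.
Var(X) = E[X²] − (E[X])² = 82.8387 − 29.899 = 52.9397.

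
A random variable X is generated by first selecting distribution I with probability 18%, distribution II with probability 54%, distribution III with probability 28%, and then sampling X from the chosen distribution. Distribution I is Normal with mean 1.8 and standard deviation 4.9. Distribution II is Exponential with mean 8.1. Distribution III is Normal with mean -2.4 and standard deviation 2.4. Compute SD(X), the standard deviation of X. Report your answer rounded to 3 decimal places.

Per component, I: μ=1.8, E[X²]=27.25; II: μ=8.1, E[X²]=131.22; III: μ=-2.4, E[X²]=11.52.
E[X] = 0.18·1.8 + 0.54·8.1 + 0.28·-2.4 = 4.026.
E[X²] = 0.18·27.25 + 0.54·131.22 + 0.28·11.52 = 78.9894.
Var(X) = E[X²] − (E[X])² = 78.9894 − 16.2087 = 62.7807.
SD(X) = √62.7807 = 7.92343.

7.923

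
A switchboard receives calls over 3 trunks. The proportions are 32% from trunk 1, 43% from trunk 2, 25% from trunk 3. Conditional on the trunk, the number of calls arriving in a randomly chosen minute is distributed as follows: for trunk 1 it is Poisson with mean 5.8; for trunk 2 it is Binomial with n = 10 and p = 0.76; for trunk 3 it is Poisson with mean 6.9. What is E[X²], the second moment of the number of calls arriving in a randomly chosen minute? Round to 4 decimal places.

For each component E[X²] = Var + (mean)², giving 1: 39.44; 2: 59.584; 3: 54.51.
Overall E[X²] = 0.32·39.44 + 0.43·59.584 + 0.25·54.51 = 51.8694.

51.8694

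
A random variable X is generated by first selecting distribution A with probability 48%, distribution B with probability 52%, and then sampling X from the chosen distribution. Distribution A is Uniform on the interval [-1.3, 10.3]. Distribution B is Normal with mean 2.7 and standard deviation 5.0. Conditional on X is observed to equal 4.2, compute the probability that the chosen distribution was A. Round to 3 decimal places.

0.511

Likelihoods f(4.2 | ·): A: 0.0862069; B: 0.0762776.
Posterior ∝ prior × likelihood. Numerator for A: 0.48·0.0862069 = 0.0413793.
Normalizing constant: 0.48·0.0862069 + 0.52·0.0762776 = 0.0810436.
P(A | observation) = 0.0413793 / 0.0810436 = 0.510581.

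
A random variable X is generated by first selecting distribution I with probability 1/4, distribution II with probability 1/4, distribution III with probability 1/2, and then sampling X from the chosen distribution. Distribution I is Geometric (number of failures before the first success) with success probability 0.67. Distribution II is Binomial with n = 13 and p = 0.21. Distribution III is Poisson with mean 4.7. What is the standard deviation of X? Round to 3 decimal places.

Per component, I: μ=0.492537, E[X²]=0.977723; II: μ=2.73, E[X²]=9.6096; III: μ=4.7, E[X²]=26.79.
E[X] = 0.25·0.492537 + 0.25·2.73 + 0.5·4.7 = 3.15563.
E[X²] = 0.25·0.977723 + 0.25·9.6096 + 0.5·26.79 = 16.0418.
Var(X) = E[X²] − (E[X])² = 16.0418 − 9.95803 = 6.0838.
SD(X) = √6.0838 = 2.46654.

2.467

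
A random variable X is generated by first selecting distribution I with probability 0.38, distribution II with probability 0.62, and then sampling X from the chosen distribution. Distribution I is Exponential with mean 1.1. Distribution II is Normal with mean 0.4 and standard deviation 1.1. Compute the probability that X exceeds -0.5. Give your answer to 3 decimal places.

0.872

Conditional on each component, P(X > -0.5): I: 1; II: 0.793373.
By total probability, P(X > -0.5) = 0.38·1 + 0.62·0.793373 = 0.871891.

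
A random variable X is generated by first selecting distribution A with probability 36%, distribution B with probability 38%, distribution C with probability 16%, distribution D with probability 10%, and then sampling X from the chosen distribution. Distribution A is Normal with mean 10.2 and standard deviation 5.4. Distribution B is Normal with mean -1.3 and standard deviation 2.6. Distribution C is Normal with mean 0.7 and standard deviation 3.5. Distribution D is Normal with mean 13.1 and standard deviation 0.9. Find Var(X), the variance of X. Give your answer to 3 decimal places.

49.283

Per component, A: μ=10.2, E[X²]=133.2; B: μ=-1.3, E[X²]=8.45; C: μ=0.7, E[X²]=12.74; D: μ=13.1, E[X²]=172.42.
E[X] = 0.36·10.2 + 0.38·-1.3 + 0.16·0.7 + 0.1·13.1 = 4.6.
E[X²] = 0.36·133.2 + 0.38·8.45 + 0.16·12.74 + 0.1·172.42 = 70.4434.
Var(X) = E[X²] − (E[X])² = 70.4434 − 21.16 = 49.2834.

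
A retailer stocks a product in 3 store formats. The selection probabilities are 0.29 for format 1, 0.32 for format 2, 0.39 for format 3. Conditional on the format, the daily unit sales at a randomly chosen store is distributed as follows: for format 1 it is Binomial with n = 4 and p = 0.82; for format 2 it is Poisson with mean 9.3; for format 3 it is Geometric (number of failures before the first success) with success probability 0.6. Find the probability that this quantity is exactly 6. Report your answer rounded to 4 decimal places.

Conditional on each format, P(X = 6): 1: 0; 2: 0.0821536; 3: 0.0024576.
By total probability, P(X = 6) = 0.29·0 + 0.32·0.0821536 + 0.39·0.0024576 = 0.0272476.

0.0272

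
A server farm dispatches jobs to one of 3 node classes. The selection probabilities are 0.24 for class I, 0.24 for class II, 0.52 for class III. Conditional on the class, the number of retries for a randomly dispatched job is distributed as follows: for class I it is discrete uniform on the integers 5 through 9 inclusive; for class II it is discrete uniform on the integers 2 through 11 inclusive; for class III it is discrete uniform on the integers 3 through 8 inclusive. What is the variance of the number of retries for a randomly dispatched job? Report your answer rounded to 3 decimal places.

4.397

Per component, I: μ=7, E[X²]=51; II: μ=6.5, E[X²]=50.5; III: μ=5.5, E[X²]=33.1667.
E[X] = 0.24·7 + 0.24·6.5 + 0.52·5.5 = 6.1.
E[X²] = 0.24·51 + 0.24·50.5 + 0.52·33.1667 = 41.6067.
Var(X) = E[X²] − (E[X])² = 41.6067 − 37.21 = 4.39667.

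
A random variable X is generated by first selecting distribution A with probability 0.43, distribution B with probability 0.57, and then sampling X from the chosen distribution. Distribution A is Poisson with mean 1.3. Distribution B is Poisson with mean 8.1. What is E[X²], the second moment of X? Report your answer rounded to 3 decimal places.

For each component E[X²] = Var + (mean)², giving A: 2.99; B: 73.71.
Overall E[X²] = 0.43·2.99 + 0.57·73.71 = 43.3004.

43.300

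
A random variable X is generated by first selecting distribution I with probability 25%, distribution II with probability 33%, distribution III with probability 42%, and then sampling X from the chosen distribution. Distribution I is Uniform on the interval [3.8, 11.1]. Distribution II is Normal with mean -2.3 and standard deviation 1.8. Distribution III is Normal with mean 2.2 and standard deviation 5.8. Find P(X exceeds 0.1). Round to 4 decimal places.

Conditional on each component, P(X > 0.1): I: 1; II: 0.0912112; III: 0.64135.
By total probability, P(X > 0.1) = 0.25·1 + 0.33·0.0912112 + 0.42·0.64135 = 0.549467.

0.5495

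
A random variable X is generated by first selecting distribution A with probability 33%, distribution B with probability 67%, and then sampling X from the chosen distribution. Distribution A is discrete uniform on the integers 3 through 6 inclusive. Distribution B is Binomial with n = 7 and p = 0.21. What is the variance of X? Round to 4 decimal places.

3.2205

Per component, A: μ=4.5, E[X²]=21.5; B: μ=1.47, E[X²]=3.3222.
E[X] = 0.33·4.5 + 0.67·1.47 = 2.4699.
E[X²] = 0.33·21.5 + 0.67·3.3222 = 9.32087.
Var(X) = E[X²] − (E[X])² = 9.32087 − 6.10041 = 3.22047.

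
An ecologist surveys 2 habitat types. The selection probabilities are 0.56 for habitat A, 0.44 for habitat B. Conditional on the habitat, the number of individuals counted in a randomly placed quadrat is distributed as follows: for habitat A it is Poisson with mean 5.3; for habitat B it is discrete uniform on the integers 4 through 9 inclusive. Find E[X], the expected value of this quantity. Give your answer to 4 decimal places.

5.8280

Component means — A: 5.3; B: 6.5.
E[X] = 0.56·5.3 + 0.44·6.5 = 5.828.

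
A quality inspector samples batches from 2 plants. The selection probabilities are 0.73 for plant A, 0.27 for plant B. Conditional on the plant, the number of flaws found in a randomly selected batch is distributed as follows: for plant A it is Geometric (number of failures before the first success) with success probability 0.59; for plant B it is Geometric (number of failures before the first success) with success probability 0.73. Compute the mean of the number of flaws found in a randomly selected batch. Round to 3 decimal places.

Component means — A: 0.694915; B: 0.369863.
E[X] = 0.73·0.694915 + 0.27·0.369863 = 0.607151.

0.607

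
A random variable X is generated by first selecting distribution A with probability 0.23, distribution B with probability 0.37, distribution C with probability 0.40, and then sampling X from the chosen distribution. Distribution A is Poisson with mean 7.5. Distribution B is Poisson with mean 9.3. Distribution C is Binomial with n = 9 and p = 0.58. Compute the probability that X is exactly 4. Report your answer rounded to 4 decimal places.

Conditional on each component, P(X = 4): A: 0.0729164; B: 0.0284959; C: 0.18635.
By total probability, P(X = 4) = 0.23·0.0729164 + 0.37·0.0284959 + 0.4·0.18635 = 0.101854.

0.1019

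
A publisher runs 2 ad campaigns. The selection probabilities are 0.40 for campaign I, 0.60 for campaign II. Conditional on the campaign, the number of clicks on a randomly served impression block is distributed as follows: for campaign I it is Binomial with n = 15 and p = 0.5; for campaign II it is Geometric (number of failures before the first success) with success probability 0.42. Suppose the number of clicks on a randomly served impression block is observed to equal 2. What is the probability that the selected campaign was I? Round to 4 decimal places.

0.0149

Likelihoods P(X=2 | ·): I: 0.00320435; II: 0.141288.
Posterior ∝ prior × likelihood. Numerator for I: 0.4·0.00320435 = 0.00128174.
Normalizing constant: 0.4·0.00320435 + 0.6·0.141288 = 0.0860545.
P(I | observation) = 0.00128174 / 0.0860545 = 0.0148945.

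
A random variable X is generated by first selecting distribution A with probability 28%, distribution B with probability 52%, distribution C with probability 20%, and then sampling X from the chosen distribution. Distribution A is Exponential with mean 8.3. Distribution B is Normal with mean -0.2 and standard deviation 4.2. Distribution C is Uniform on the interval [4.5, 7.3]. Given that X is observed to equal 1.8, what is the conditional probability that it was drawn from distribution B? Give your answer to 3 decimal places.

0.619

Likelihoods f(1.8 | ·): A: 0.0969924; B: 0.0848049; C: 0.
Posterior ∝ prior × likelihood. Numerator for B: 0.52·0.0848049 = 0.0440986.
Normalizing constant: 0.28·0.0969924 + 0.52·0.0848049 + 0.2·0 = 0.0712564.
P(B | observation) = 0.0440986 / 0.0712564 = 0.618871.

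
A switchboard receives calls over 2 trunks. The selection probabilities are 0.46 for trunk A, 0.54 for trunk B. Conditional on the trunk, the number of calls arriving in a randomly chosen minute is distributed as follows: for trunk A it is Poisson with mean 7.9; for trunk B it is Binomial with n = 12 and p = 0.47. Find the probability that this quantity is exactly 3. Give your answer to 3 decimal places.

0.055

Conditional on each trunk, P(X = 3): A: 0.0304652; B: 0.0753701.
By total probability, P(X = 3) = 0.46·0.0304652 + 0.54·0.0753701 = 0.0547138.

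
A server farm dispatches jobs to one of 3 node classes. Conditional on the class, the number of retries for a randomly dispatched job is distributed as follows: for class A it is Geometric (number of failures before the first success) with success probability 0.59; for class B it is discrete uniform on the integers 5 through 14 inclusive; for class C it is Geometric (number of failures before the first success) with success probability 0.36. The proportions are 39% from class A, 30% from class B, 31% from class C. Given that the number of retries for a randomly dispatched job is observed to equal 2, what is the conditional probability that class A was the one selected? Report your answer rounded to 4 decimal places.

0.4583

Likelihoods P(X=2 | ·): A: 0.099179; B: 0; C: 0.147456.
Posterior ∝ prior × likelihood. Numerator for A: 0.39·0.099179 = 0.0386798.
Normalizing constant: 0.39·0.099179 + 0.3·0 + 0.31·0.147456 = 0.0843912.
P(A | observation) = 0.0386798 / 0.0843912 = 0.45834.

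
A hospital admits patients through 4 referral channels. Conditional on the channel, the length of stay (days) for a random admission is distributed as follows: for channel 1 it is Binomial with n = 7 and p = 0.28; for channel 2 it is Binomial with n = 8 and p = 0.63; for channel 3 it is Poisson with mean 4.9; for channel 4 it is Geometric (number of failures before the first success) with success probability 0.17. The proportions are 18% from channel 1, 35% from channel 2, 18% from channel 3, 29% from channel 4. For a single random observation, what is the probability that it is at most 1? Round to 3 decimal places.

Conditional on each channel, P(X ≤ 1): 1: 0.373362; 2: 0.00513581; 3: 0.0439348; 4: 0.3111.
By total probability, P(X ≤ 1) = 0.18·0.373362 + 0.35·0.00513581 + 0.18·0.0439348 + 0.29·0.3111 = 0.16713.

0.167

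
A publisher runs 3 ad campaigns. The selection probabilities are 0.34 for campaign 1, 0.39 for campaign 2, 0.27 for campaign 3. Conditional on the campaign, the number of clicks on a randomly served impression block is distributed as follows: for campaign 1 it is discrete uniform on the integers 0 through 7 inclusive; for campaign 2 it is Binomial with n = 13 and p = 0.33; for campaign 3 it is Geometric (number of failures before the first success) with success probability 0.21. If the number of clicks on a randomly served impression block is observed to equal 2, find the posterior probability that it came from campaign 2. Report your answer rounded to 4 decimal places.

0.3419

Likelihoods P(X=2 | ·): 1: 0.125; 2: 0.10374; 3: 0.131061.
Posterior ∝ prior × likelihood. Numerator for 2: 0.39·0.10374 = 0.0404585.
Normalizing constant: 0.34·0.125 + 0.39·0.10374 + 0.27·0.131061 = 0.118345.
P(2 | observation) = 0.0404585 / 0.118345 = 0.341869.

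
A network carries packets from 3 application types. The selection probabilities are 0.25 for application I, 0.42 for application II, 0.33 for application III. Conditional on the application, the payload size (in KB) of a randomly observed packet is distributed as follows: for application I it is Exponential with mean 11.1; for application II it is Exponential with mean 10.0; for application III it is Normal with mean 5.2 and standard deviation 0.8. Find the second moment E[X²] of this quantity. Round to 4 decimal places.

For each component E[X²] = Var + (mean)², giving I: 246.42; II: 200; III: 27.68.
Overall E[X²] = 0.25·246.42 + 0.42·200 + 0.33·27.68 = 154.739.

154.7394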